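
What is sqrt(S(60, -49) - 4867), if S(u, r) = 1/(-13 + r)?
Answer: I*sqrt(18708810)/62 ≈ 69.764*I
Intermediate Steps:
sqrt(S(60, -49) - 4867) = sqrt(1/(-13 - 49) - 4867) = sqrt(1/(-62) - 4867) = sqrt(-1/62 - 4867) = sqrt(-301755/62) = I*sqrt(18708810)/62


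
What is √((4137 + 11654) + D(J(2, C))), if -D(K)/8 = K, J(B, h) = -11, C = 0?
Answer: √15879 ≈ 126.01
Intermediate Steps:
D(K) = -8*K
√((4137 + 11654) + D(J(2, C))) = √((4137 + 11654) - 8*(-11)) = √(15791 + 88) = √15879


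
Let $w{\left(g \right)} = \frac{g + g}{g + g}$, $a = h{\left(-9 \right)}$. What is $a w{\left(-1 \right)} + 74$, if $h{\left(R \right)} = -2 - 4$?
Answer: $68$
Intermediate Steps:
$h{\left(R \right)} = -6$ ($h{\left(R \right)} = -2 - 4 = -6$)
$a = -6$
$w{\left(g \right)} = 1$ ($w{\left(g \right)} = \frac{2 g}{2 g} = 2 g \frac{1}{2 g} = 1$)
$a w{\left(-1 \right)} + 74 = \left(-6\right) 1 + 74 = -6 + 74 = 68$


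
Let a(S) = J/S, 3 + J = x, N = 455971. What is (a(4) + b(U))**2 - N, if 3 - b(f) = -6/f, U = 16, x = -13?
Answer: -29182119/64 ≈ -4.5597e+5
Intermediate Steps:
J = -16 (J = -3 - 13 = -16)
a(S) = -16/S
b(f) = 3 + 6/f (b(f) = 3 - (-6)/f = 3 + 6/f)
(a(4) + b(U))**2 - N = (-16/4 + (3 + 6/16))**2 - 1*455971 = (-16*1/4 + (3 + 6*(1/16)))**2 - 455971 = (-4 + (3 + 3/8))**2 - 455971 = (-4 + 27/8)**2 - 455971 = (-5/8)**2 - 455971 = 25/64 - 455971 = -29182119/64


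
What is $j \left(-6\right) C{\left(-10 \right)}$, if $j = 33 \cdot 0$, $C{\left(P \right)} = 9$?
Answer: $0$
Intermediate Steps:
$j = 0$
$j \left(-6\right) C{\left(-10 \right)} = 0 \left(-6\right) 9 = 0 \cdot 9 = 0$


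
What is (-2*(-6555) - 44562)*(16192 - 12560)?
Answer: -114233664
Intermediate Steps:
(-2*(-6555) - 44562)*(16192 - 12560) = (13110 - 44562)*3632 = -31452*3632 = -114233664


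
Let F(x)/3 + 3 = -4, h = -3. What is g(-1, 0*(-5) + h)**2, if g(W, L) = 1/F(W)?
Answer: 1/441 ≈ 0.0022676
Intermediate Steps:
F(x) = -21 (F(x) = -9 + 3*(-4) = -9 - 12 = -21)
g(W, L) = -1/21 (g(W, L) = 1/(-21) = -1/21)
g(-1, 0*(-5) + h)**2 = (-1/21)**2 = 1/441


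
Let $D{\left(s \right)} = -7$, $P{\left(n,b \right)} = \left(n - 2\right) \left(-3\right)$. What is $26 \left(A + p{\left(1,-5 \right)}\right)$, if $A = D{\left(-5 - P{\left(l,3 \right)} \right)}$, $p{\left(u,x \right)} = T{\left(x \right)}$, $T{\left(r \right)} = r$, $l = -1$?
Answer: $-312$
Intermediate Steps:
$p{\left(u,x \right)} = x$
$P{\left(n,b \right)} = 6 - 3 n$ ($P{\left(n,b \right)} = \left(-2 + n\right) \left(-3\right) = 6 - 3 n$)
$A = -7$
$26 \left(A + p{\left(1,-5 \right)}\right) = 26 \left(-7 - 5\right) = 26 \left(-12\right) = -312$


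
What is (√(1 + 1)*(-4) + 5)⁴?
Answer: 6449 - 4560*√2 ≈ 0.18616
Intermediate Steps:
(√(1 + 1)*(-4) + 5)⁴ = (√2*(-4) + 5)⁴ = (-4*√2 + 5)⁴ = (5 - 4*√2)⁴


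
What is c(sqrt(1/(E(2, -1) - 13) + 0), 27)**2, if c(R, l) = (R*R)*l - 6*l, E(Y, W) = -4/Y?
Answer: 670761/25 ≈ 26830.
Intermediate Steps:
c(R, l) = -6*l + l*R**2 (c(R, l) = R**2*l - 6*l = l*R**2 - 6*l = -6*l + l*R**2)
c(sqrt(1/(E(2, -1) - 13) + 0), 27)**2 = (27*(-6 + (sqrt(1/(-4/2 - 13) + 0))**2))**2 = (27*(-6 + (sqrt(1/(-4*1/2 - 13) + 0))**2))**2 = (27*(-6 + (sqrt(1/(-2 - 13) + 0))**2))**2 = (27*(-6 + (sqrt(1/(-15) + 0))**2))**2 = (27*(-6 + (sqrt(-1/15 + 0))**2))**2 = (27*(-6 + (sqrt(-1/15))**2))**2 = (27*(-6 + (I*sqrt(15)/15)**2))**2 = (27*(-6 - 1/15))**2 = (27*(-91/15))**2 = (-819/5)**2 = 670761/25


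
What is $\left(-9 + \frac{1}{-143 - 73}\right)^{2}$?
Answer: $\frac{3783025}{46656} \approx 81.083$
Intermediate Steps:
$\left(-9 + \frac{1}{-143 - 73}\right)^{2} = \left(-9 + \frac{1}{-216}\right)^{2} = \left(-9 - \frac{1}{216}\right)^{2} = \left(- \frac{1945}{216}\right)^{2} = \frac{3783025}{46656}$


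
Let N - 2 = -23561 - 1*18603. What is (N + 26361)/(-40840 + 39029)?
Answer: 15801/1811 ≈ 8.7250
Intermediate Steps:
N = -42162 (N = 2 + (-23561 - 1*18603) = 2 + (-23561 - 18603) = 2 - 42164 = -42162)
(N + 26361)/(-40840 + 39029) = (-42162 + 26361)/(-40840 + 39029) = -15801/(-1811) = -15801*(-1/1811) = 15801/1811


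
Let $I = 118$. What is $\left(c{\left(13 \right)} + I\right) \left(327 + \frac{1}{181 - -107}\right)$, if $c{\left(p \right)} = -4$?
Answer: $\frac{1789363}{48} \approx 37278.0$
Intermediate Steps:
$\left(c{\left(13 \right)} + I\right) \left(327 + \frac{1}{181 - -107}\right) = \left(-4 + 118\right) \left(327 + \frac{1}{181 - -107}\right) = 114 \left(327 + \frac{1}{181 + 107}\right) = 114 \left(327 + \frac{1}{288}\right) = 114 \cdot \frac{94177}{288} = \frac{1789363}{48}$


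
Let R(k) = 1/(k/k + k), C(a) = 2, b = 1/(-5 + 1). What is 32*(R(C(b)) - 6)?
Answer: -544/3 ≈ -181.33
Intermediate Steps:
b = -1/4 (b = 1/(-4) = -1/4 ≈ -0.25000)
R(k) = 1/(1 + k)
32*(R(C(b)) - 6) = 32*(1/(1 + 2) - 6) = 32*(1/3 - 6) = 32*(-17/3) = -544/3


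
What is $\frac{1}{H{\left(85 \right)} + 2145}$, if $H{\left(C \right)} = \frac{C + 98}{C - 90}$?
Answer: $\frac{5}{10542} \approx 0.00047429$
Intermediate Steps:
$H{\left(C \right)} = \frac{98 + C}{-90 + C}$
$\frac{1}{H{\left(85 \right)} + 2145} = \frac{1}{\frac{98 + 85}{-90 + 85} + 2145} = \frac{1}{\frac{1}{-5} \cdot 183 + 2145} = \frac{1}{\left(- \frac{1}{5}\right) 183 + 2145} = \frac{1}{- \frac{183}{5} + 2145} = \frac{1}{\frac{10542}{5}} = \frac{5}{10542}$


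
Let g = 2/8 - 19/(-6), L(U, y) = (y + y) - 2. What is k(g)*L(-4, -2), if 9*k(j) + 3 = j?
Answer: -5/18 ≈ -0.27778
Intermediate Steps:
L(U, y) = -2 + 2*y (L(U, y) = 2*y - 2 = -2 + 2*y)
g = 41/12 (g = 2*(1/8) - 19*(-1/6) = 1/4 + 19/6 = 41/12 ≈ 3.4167)
k(j) = -1/3 + j/9
k(g)*L(-4, -2) = (-1/3 + (1/9)*(41/12))*(-2 + 2*(-2)) = (-1/3 + 41/108)*(-2 - 4) = (5/108)*(-6) = -5/18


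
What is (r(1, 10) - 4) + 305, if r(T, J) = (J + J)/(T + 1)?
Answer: 311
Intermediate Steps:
r(T, J) = 2*J/(1 + T) (r(T, J) = (2*J)/(1 + T) = 2*J/(1 + T))
(r(1, 10) - 4) + 305 = (2*10/(1 + 1) - 4) + 305 = (2*10/2 - 4) + 305 = (2*10*(1/2) - 4) + 305 = (10 - 4) + 305 = 6 + 305 = 311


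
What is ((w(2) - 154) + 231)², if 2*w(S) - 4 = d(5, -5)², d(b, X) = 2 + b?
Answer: 42849/4 ≈ 10712.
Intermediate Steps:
w(S) = 53/2 (w(S) = 2 + (2 + 5)²/2 = 2 + (½)*7² = 2 + (½)*49 = 2 + 49/2 = 53/2)
((w(2) - 154) + 231)² = ((53/2 - 154) + 231)² = (-255/2 + 231)² = (207/2)² = 42849/4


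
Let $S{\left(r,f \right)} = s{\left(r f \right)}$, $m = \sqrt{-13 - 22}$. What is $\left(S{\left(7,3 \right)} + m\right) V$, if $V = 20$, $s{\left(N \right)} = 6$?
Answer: $120 + 20 i \sqrt{35} \approx 120.0 + 118.32 i$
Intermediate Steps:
$m = i \sqrt{35}$ ($m = \sqrt{-35} = i \sqrt{35} \approx 5.9161 i$)
$S{\left(r,f \right)} = 6$
$\left(S{\left(7,3 \right)} + m\right) V = \left(6 + i \sqrt{35}\right) 20 = 120 + 20 i \sqrt{35}$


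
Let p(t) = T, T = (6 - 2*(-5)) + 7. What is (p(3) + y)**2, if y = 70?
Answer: 8649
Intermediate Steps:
T = 23 (T = (6 + 10) + 7 = 16 + 7 = 23)
p(t) = 23
(p(3) + y)**2 = (23 + 70)**2 = 93**2 = 8649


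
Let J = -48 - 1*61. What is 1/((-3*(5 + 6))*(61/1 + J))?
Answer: 1/1584 ≈ 0.00063131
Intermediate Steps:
J = -109 (J = -48 - 61 = -109)
1/((-3*(5 + 6))*(61/1 + J)) = 1/((-3*(5 + 6))*(61/1 - 109)) = 1/((-3*11)*(61*1 - 109)) = 1/(-33*(61 - 109)) = 1/(-33*(-48)) = 1/1584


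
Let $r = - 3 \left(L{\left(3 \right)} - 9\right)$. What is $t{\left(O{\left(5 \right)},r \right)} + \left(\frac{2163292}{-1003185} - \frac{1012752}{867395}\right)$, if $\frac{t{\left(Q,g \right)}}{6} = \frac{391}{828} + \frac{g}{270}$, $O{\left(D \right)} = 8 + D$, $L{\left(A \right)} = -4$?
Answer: $\frac{130870814767}{348063061230} \approx 0.376$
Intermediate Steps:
$r = 39$ ($r = - 3 \left(-4 - 9\right) = \left(-3\right) \left(-13\right) = 39$)
$t{\left(Q,g \right)} = \frac{17}{6} + \frac{g}{45}$ ($t{\left(Q,g \right)} = 6 \left(\frac{391}{828} + \frac{g}{270}\right) = 6 \left(391 \cdot \frac{1}{828} + g \frac{1}{270}\right) = 6 \left(\frac{17}{36} + \frac{g}{270}\right) = \frac{17}{6} + \frac{g}{45}$)
$t{\left(O{\left(5 \right)},r \right)} + \left(\frac{2163292}{-1003185} - \frac{1012752}{867395}\right) = \left(\frac{17}{6} + \frac{1}{45} \cdot 39\right) + \left(\frac{2163292}{-1003185} - \frac{1012752}{867395}\right) = \left(\frac{17}{6} + \frac{13}{15}\right) + \left(2163292 \left(- \frac{1}{1003185}\right) - \frac{1012752}{867395}\right) = \frac{37}{10} - \frac{578481255892}{174031530615} = \frac{130870814767}{348063061230}$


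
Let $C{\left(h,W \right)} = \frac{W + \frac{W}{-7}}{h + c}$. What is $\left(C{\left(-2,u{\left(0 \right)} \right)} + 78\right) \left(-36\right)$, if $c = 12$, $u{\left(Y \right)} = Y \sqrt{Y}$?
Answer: $-2808$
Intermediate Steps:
$u{\left(Y \right)} = Y^{\frac{3}{2}}$
$C{\left(h,W \right)} = \frac{6 W}{7 \left(12 + h\right)}$ ($C{\left(h,W \right)} = \frac{W + \frac{W}{-7}}{h + 12} = \frac{W + W \left(- \frac{1}{7}\right)}{12 + h} = \frac{W - \frac{W}{7}}{12 + h} = \frac{\frac{6}{7} W}{12 + h} = \frac{6 W}{7 \left(12 + h\right)}$)
$\left(C{\left(-2,u{\left(0 \right)} \right)} + 78\right) \left(-36\right) = \left(\frac{6 \cdot 0^{\frac{3}{2}}}{7 \left(12 - 2\right)} + 78\right) \left(-36\right) = \left(\frac{6}{7} \cdot 0 \cdot \frac{1}{10} + 78\right) \left(-36\right) = \left(0 + 78\right) \left(-36\right) = 78 \left(-36\right) = -2808$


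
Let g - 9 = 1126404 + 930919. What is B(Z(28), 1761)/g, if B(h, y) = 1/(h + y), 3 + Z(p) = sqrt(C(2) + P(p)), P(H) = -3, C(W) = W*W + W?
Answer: 293/1059718340542 - sqrt(3)/6358310043252 ≈ 2.7622e-10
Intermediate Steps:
C(W) = W + W**2 (C(W) = W**2 + W = W + W**2)
Z(p) = -3 + sqrt(3) (Z(p) = -3 + sqrt(2*(1 + 2) - 3) = -3 + sqrt(2*3 - 3) = -3 + sqrt(6 - 3) = -3 + sqrt(3))
g = 2057332 (g = 9 + (1126404 + 930919) = 9 + 2057323 = 2057332)
B(Z(28), 1761)/g = 1/(((-3 + sqrt(3)) + 1761)*2057332) = (1/2057332)/(1758 + sqrt(3)) = 1/(2057332*(1758 + sqrt(3)))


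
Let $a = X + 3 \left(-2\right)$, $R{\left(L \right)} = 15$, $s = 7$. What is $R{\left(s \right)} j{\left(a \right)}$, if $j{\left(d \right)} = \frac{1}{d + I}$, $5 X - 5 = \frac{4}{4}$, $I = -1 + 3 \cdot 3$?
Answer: $\frac{75}{16} \approx 4.6875$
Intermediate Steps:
$I = 8$ ($I = -1 + 9 = 8$)
$X = \frac{6}{5}$ ($X = 1 + \frac{4 \cdot \frac{1}{4}}{5} = 1 + \frac{1}{5} \cdot 1 = 1 + \frac{1}{5} = \frac{6}{5} \approx 1.2$)
$a = - \frac{24}{5}$ ($a = \frac{6}{5} + 3 \left(-2\right) = \frac{6}{5} - 6 = - \frac{24}{5} \approx -4.8$)
$j{\left(d \right)} = \frac{1}{8 + d}$ ($j{\left(d \right)} = \frac{1}{d + 8} = \frac{1}{8 + d}$)
$R{\left(s \right)} j{\left(a \right)} = \frac{15}{8 - \frac{24}{5}} = \frac{15}{\frac{16}{5}} = 15 \cdot \frac{5}{16} = \frac{75}{16}$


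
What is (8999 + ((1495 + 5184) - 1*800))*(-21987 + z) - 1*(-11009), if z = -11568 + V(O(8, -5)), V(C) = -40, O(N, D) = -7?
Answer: -499815401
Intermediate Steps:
z = -11608 (z = -11568 - 40 = -11608)
(8999 + ((1495 + 5184) - 1*800))*(-21987 + z) - 1*(-11009) = (8999 + ((1495 + 5184) - 1*800))*(-21987 - 11608) - 1*(-11009) = (8999 + (6679 - 800))*(-33595) + 11009 = (8999 + 5879)*(-33595) + 11009 = 14878*(-33595) + 11009 = -499826410 + 11009 = -499815401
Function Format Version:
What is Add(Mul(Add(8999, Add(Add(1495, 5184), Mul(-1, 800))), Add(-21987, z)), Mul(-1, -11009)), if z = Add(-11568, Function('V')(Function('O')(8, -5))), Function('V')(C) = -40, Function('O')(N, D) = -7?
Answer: -499815401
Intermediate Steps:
z = -11608 (z = Add(-11568, -40) = -11608)
Add(Mul(Add(8999, Add(Add(1495, 5184), Mul(-1, 800))), Add(-21987, z)), Mul(-1, -11009)) = Add(Mul(Add(8999, Add(Add(1495, 5184), Mul(-1, 800))), Add(-21987, -11608)), Mul(-1, -11009)) = Add(Mul(Add(8999, Add(6679, -800)), -33595), 11009) = Add(Mul(Add(8999, 5879), -33595), 11009) = Add(Mul(14878, -33595), 11009) = Add(-499826410, 11009) = -499815401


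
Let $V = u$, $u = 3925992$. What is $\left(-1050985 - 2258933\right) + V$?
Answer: $616074$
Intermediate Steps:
$V = 3925992$
$\left(-1050985 - 2258933\right) + V = \left(-1050985 - 2258933\right) + 3925992 = -3309918 + 3925992 = 616074$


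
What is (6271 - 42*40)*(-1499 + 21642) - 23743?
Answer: 92452770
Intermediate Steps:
(6271 - 42*40)*(-1499 + 21642) - 23743 = (6271 - 1680)*20143 - 23743 = 4591*20143 - 23743 = 92476513 - 23743 = 92452770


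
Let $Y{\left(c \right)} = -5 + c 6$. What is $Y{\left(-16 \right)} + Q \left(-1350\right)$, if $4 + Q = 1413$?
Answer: $-1902251$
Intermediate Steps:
$Y{\left(c \right)} = -5 + 6 c$
$Q = 1409$ ($Q = -4 + 1413 = 1409$)
$Y{\left(-16 \right)} + Q \left(-1350\right) = \left(-5 + 6 \left(-16\right)\right) + 1409 \left(-1350\right) = \left(-5 - 96\right) - 1902150 = -101 - 1902150 = -1902251$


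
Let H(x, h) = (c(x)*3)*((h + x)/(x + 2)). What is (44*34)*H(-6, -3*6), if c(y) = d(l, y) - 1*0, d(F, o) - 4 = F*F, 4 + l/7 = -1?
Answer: 33094512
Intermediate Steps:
l = -35 (l = -28 + 7*(-1) = -28 - 7 = -35)
d(F, o) = 4 + F² (d(F, o) = 4 + F*F = 4 + F²)
c(y) = 1229 (c(y) = (4 + (-35)²) - 1*0 = (4 + 1225) + 0 = 1229 + 0 = 1229)
H(x, h) = 3687*(h + x)/(2 + x) (H(x, h) = (1229*3)*((h + x)/(x + 2)) = 3687*((h + x)/(2 + x)) = 3687*(h + x)/(2 + x))
(44*34)*H(-6, -3*6) = (44*34)*(3687*(-3*6 - 6)/(2 - 6)) = 1496*(3687*(-18 - 6)/(-4)) = 1496*(3687*(-¼)*(-24)) = 1496*22122 = 33094512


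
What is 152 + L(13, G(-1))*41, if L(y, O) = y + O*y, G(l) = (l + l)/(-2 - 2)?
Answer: 1903/2 ≈ 951.50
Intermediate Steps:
G(l) = -l/2 (G(l) = (2*l)/(-4) = (2*l)*(-¼) = -l/2)
152 + L(13, G(-1))*41 = 152 + (13*(1 - ½*(-1)))*41 = 152 + (13*(1 + ½))*41 = 152 + (13*(3/2))*41 = 152 + (39/2)*41 = 152 + 1599/2 = 1903/2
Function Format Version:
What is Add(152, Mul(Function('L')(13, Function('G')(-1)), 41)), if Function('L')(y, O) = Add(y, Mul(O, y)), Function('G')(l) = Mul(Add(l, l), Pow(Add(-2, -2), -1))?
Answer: Rational(1903, 2) ≈ 951.50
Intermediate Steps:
Function('G')(l) = Mul(Rational(-1, 2), l) (Function('G')(l) = Mul(Mul(2, l), Pow(-4, -1)) = Mul(Mul(2, l), Rational(-1, 4)) = Mul(Rational(-1, 2), l))
Add(152, Mul(Function('L')(13, Function('G')(-1)), 41)) = Add(152, Mul(Mul(13, Add(1, Mul(Rational(-1, 2), -1))), 41)) = Add(152, Mul(Mul(13, Add(1, Rational(1, 2))), 41)) = Add(152, Mul(Mul(13, Rational(3, 2)), 41)) = Add(152, Mul(Rational(39, 2), 41)) = Add(152, Rational(1599, 2)) = Rational(1903, 2)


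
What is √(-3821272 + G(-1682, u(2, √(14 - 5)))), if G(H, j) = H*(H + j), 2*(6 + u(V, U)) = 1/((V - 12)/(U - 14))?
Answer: I*√98298110/10 ≈ 991.45*I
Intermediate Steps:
u(V, U) = -6 + (-14 + U)/(2*(-12 + V)) (u(V, U) = -6 + 1/(2*(((V - 12)/(U - 14)))) = -6 + 1/(2*(((-12 + V)/(-14 + U)))) = -6 + ((-14 + U)/(-12 + V))/2 = -6 + (-14 + U)/(2*(-12 + V)))
√(-3821272 + G(-1682, u(2, √(14 - 5)))) = √(-3821272 - 1682*(-1682 + (130 + √(14 - 5) - 12*2)/(2*(-12 + 2)))) = √(-3821272 - 1682*(-1682 + (½)*(130 + √9 - 24)/(-10))) = √(-3821272 - 1682*(-1682 + (½)*(-⅒)*(130 + 3 - 24))) = √(-3821272 - 1682*(-1682 + (½)*(-⅒)*109)) = √(-3821272 - 1682*(-1682 - 109/20)) = √(-3821272 - 1682*(-33749/20)) = √(-3821272 + 28382909/10) = √(-9829811/10) = I*√98298110/10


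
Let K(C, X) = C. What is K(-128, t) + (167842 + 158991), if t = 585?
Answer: 326705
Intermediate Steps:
K(-128, t) + (167842 + 158991) = -128 + (167842 + 158991) = -128 + 326833 = 326705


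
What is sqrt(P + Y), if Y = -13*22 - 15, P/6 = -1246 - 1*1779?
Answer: I*sqrt(18451) ≈ 135.83*I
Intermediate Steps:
P = -18150 (P = 6*(-1246 - 1*1779) = 6*(-1246 - 1779) = 6*(-3025) = -18150)
Y = -301 (Y = -286 - 15 = -301)
sqrt(P + Y) = sqrt(-18150 - 301) = sqrt(-18451) = I*sqrt(18451)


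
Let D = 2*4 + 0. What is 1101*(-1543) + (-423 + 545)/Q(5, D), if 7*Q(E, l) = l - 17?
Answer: -15290441/9 ≈ -1.6989e+6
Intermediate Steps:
D = 8 (D = 8 + 0 = 8)
Q(E, l) = -17/7 + l/7 (Q(E, l) = (l - 17)/7 = (-17 + l)/7 = -17/7 + l/7)
1101*(-1543) + (-423 + 545)/Q(5, D) = 1101*(-1543) + (-423 + 545)/(-17/7 + (⅐)*8) = -1698843 + 122/(-17/7 + 8/7) = -1698843 + 122/(-9/7) = -1698843 + 122*(-7/9) = -1698843 - 854/9 = -15290441/9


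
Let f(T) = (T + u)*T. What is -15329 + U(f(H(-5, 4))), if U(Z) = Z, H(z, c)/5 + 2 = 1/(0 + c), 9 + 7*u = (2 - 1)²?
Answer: -243879/16 ≈ -15242.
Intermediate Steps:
u = -8/7 (u = -9/7 + (2 - 1)²/7 = -9/7 + (⅐)*1² = -9/7 + (⅐)*1 = -9/7 + ⅐ = -8/7 ≈ -1.1429)
H(z, c) = -10 + 5/c (H(z, c) = -10 + 5/(0 + c) = -10 + 5/c)
f(T) = T*(-8/7 + T) (f(T) = (T - 8/7)*T = (-8/7 + T)*T = T*(-8/7 + T))
-15329 + U(f(H(-5, 4))) = -15329 + (-10 + 5/4)*(-8 + 7*(-10 + 5/4))/7 = -15329 + (⅐)*(-35/4)*(-8 + 7*(-35/4)) = -15329 + (⅐)*(-35/4)*(-8 - 245/4) = -15329 + (⅐)*(-35/4)*(-277/4) = -15329 + 1385/16 = -243879/16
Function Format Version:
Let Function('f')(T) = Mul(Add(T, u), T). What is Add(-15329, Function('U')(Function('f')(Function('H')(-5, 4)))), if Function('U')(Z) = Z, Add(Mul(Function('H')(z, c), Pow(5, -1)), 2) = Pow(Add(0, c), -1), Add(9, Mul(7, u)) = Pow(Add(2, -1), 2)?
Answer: Rational(-243879, 16) ≈ -15242.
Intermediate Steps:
u = Rational(-8, 7) (u = Add(Rational(-9, 7), Mul(Rational(1, 7), Pow(Add(2, -1), 2))) = Add(Rational(-9, 7), Mul(Rational(1, 7), Pow(1, 2))) = Add(Rational(-9, 7), Mul(Rational(1, 7), 1)) = Add(Rational(-9, 7), Rational(1, 7)) = Rational(-8, 7) ≈ -1.1429)
Function('H')(z, c) = Add(-10, Mul(5, Pow(c, -1))) (Function('H')(z, c) = Add(-10, Mul(5, Pow(Add(0, c), -1))) = Add(-10, Mul(5, Pow(c, -1))))
Function('f')(T) = Mul(T, Add(Rational(-8, 7), T)) (Function('f')(T) = Mul(Add(T, Rational(-8, 7)), T) = Mul(Add(Rational(-8, 7), T), T) = Mul(T, Add(Rational(-8, 7), T)))
Add(-15329, Function('U')(Function('f')(Function('H')(-5, 4)))) = Add(-15329, Mul(Rational(1, 7), Add(-10, Mul(5, Pow(4, -1))), Add(-8, Mul(7, Add(-10, Mul(5, Pow(4, -1))))))) = Add(-15329, Mul(Rational(1, 7), Add(-10, Mul(5, Rational(1, 4))), Add(-8, Mul(7, Add(-10, Mul(5, Rational(1, 4))))))) = Add(-15329, Mul(Rational(1, 7), Add(-10, Rational(5, 4)), Add(-8, Mul(7, Add(-10, Rational(5, 4)))))) = Add(-15329, Mul(Rational(1, 7), Rational(-35, 4), Add(-8, Mul(7, Rational(-35, 4))))) = Add(-15329, Mul(Rational(1, 7), Rational(-35, 4), Add(-8, Rational(-245, 4)))) = Add(-15329, Mul(Rational(1, 7), Rational(-35, 4), Rational(-277, 4))) = Add(-15329, Rational(1385, 16)) = Rational(-243879, 16)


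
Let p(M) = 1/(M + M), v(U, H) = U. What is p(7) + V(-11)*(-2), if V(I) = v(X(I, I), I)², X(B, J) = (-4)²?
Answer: -7167/14 ≈ -511.93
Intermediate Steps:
X(B, J) = 16
V(I) = 256 (V(I) = 16² = 256)
p(M) = 1/(2*M)
p(7) + V(-11)*(-2) = (½)/7 + 256*(-2) = (½)*(⅐) - 512 = 1/14 - 512 = -7167/14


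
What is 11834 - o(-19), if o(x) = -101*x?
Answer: 9915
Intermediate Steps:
11834 - o(-19) = 11834 - (-101)*(-19) = 11834 - 1*1919 = 11834 - 1919 = 9915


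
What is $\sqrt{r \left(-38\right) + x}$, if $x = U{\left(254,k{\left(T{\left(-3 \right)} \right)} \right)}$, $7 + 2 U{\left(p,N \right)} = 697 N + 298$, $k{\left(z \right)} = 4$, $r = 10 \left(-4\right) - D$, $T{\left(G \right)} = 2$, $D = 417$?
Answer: $\frac{\sqrt{75622}}{2} \approx 137.5$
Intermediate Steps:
$r = -457$ ($r = 10 \left(-4\right) - 417 = -40 - 417 = -457$)
$U{\left(p,N \right)} = \frac{291}{2} + \frac{697 N}{2}$ ($U{\left(p,N \right)} = - \frac{7}{2} + \frac{697 N + 298}{2} = - \frac{7}{2} + \frac{298 + 697 N}{2} = - \frac{7}{2} + \left(149 + \frac{697 N}{2}\right) = \frac{291}{2} + \frac{697 N}{2}$)
$x = \frac{3079}{2}$ ($x = \frac{291}{2} + \frac{697}{2} \cdot 4 = \frac{291}{2} + 1394 = \frac{3079}{2} \approx 1539.5$)
$\sqrt{r \left(-38\right) + x} = \sqrt{\left(-457\right) \left(-38\right) + \frac{3079}{2}} = \sqrt{17366 + \frac{3079}{2}} = \sqrt{\frac{37811}{2}} = \frac{\sqrt{75622}}{2}$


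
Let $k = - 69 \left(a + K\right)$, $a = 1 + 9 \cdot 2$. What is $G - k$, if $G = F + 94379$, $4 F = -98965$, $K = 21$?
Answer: $\frac{289591}{4} \approx 72398.0$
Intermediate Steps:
$a = 19$ ($a = 1 + 18 = 19$)
$F = - \frac{98965}{4}$ ($F = \frac{1}{4} \left(-98965\right) = - \frac{98965}{4} \approx -24741.0$)
$k = -2760$ ($k = - 69 \left(19 + 21\right) = \left(-69\right) 40 = -2760$)
$G = \frac{278551}{4}$ ($G = - \frac{98965}{4} + 94379 = \frac{278551}{4} \approx 69638.0$)
$G - k = \frac{278551}{4} - -2760 = \frac{278551}{4} + 2760 = \frac{289591}{4}$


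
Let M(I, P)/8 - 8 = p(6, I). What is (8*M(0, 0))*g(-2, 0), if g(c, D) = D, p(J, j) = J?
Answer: 0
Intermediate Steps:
M(I, P) = 112 (M(I, P) = 64 + 8*6 = 64 + 48 = 112)
(8*M(0, 0))*g(-2, 0) = (8*112)*0 = 896*0 = 0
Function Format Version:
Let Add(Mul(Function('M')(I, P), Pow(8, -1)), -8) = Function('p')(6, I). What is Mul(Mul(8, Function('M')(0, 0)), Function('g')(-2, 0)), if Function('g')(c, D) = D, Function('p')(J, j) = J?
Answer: 0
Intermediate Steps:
Function('M')(I, P) = 112 (Function('M')(I, P) = Add(64, Mul(8, 6)) = Add(64, 48) = 112)
Mul(Mul(8, Function('M')(0, 0)), Function('g')(-2, 0)) = Mul(Mul(8, 112), 0) = Mul(896, 0) = 0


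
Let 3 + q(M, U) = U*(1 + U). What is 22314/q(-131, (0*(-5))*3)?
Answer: -7438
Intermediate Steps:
q(M, U) = -3 + U*(1 + U)
22314/q(-131, (0*(-5))*3) = 22314/(-3 + (0*(-5))*3 + ((0*(-5))*3)²) = 22314/(-3 + 0*3 + (0*3)²) = 22314/(-3 + 0 + 0²) = 22314/(-3 + 0 + 0) = 22314/(-3) = 22314*(-⅓) = -7438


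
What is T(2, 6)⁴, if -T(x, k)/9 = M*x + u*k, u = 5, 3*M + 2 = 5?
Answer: 6879707136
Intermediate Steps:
M = 1 (M = -⅔ + (⅓)*5 = -⅔ + 5/3 = 1)
T(x, k) = -45*k - 9*x (T(x, k) = -9*(1*x + 5*k) = -9*(x + 5*k) = -45*k - 9*x)
T(2, 6)⁴ = (-45*6 - 9*2)⁴ = (-270 - 18)⁴ = (-288)⁴ = 6879707136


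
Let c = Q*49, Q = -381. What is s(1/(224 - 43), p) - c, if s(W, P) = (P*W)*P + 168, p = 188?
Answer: 3444841/181 ≈ 19032.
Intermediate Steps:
s(W, P) = 168 + W*P² (s(W, P) = W*P² + 168 = 168 + W*P²)
c = -18669 (c = -381*49 = -18669)
s(1/(224 - 43), p) - c = (168 + 188²/(224 - 43)) - 1*(-18669) = (168 + 35344/181) + 18669 = 65752/181 + 18669 = 3444841/181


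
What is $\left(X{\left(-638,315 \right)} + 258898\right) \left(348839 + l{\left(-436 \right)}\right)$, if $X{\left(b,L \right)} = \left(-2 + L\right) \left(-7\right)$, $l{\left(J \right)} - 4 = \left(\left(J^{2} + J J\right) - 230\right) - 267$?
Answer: $187020804366$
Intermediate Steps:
$l{\left(J \right)} = -493 + 2 J^{2}$ ($l{\left(J \right)} = 4 - \left(497 - J^{2} - J J\right) = 4 + \left(\left(\left(J^{2} + J^{2}\right) - 230\right) - 267\right) = 4 + \left(\left(2 J^{2} - 230\right) - 267\right) = 4 + \left(\left(-230 + 2 J^{2}\right) - 267\right) = 4 + \left(-497 + 2 J^{2}\right) = -493 + 2 J^{2}$)
$X{\left(b,L \right)} = 14 - 7 L$
$\left(X{\left(-638,315 \right)} + 258898\right) \left(348839 + l{\left(-436 \right)}\right) = \left(\left(14 - 2205\right) + 258898\right) \left(348839 - \left(493 - 2 \left(-436\right)^{2}\right)\right) = \left(\left(14 - 2205\right) + 258898\right) \left(348839 + \left(-493 + 2 \cdot 190096\right)\right) = \left(-2191 + 258898\right) \left(348839 + \left(-493 + 380192\right)\right) = 256707 \left(348839 + 379699\right) = 256707 \cdot 728538 = 187020804366$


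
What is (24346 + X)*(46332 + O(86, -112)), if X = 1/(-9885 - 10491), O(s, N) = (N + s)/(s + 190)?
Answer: 3171800036833285/2811888 ≈ 1.1280e+9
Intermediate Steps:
O(s, N) = (N + s)/(190 + s)
X = -1/20376 (X = 1/(-20376) = -1/20376 ≈ -4.9077e-5)
(24346 + X)*(46332 + O(86, -112)) = (24346 - 1/20376)*(46332 + (-112 + 86)/(190 + 86)) = 496074095*(46332 - 26/276)/20376 = 496074095*(46332 + (1/276)*(-26))/20376 = 496074095*(46332 - 13/138)/20376 = (496074095/20376)*(6393803/138) = 3171800036833285/2811888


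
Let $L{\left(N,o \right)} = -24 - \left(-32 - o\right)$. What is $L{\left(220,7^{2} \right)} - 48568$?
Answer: $-48511$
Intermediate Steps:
$L{\left(N,o \right)} = 8 + o$ ($L{\left(N,o \right)} = -24 + \left(32 + o\right) = 8 + o$)
$L{\left(220,7^{2} \right)} - 48568 = \left(8 + 7^{2}\right) - 48568 = \left(8 + 49\right) - 48568 = 57 - 48568 = -48511$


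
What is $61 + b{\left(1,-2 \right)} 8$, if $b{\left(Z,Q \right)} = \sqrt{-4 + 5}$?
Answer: $69$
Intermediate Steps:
$b{\left(Z,Q \right)} = 1$ ($b{\left(Z,Q \right)} = \sqrt{1} = 1$)
$61 + b{\left(1,-2 \right)} 8 = 61 + 1 \cdot 8 = 61 + 8 = 69$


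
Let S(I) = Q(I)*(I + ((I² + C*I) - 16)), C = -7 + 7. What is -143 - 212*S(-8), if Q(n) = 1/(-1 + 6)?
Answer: -1839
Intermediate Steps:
C = 0
Q(n) = ⅕ (Q(n) = 1/5 = ⅕)
S(I) = -16/5 + I/5 + I²/5 (S(I) = (I + ((I² + 0*I) - 16))/5 = (I + ((I² + 0) - 16))/5 = (I + (I² - 16))/5 = (I + (-16 + I²))/5 = (-16 + I + I²)/5 = -16/5 + I/5 + I²/5)
-143 - 212*S(-8) = -143 - 212*(-16/5 + (⅕)*(-8) + (⅕)*(-8)²) = -143 - 212*(-16/5 - 8/5 + (⅕)*64) = -143 - 212*(-16/5 - 8/5 + 64/5) = -143 - 212*8 = -143 - 1696 = -1839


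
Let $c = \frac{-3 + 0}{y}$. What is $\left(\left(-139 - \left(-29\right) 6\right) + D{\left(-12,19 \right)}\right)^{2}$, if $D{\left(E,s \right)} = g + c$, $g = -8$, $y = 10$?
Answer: $\frac{71289}{100} \approx 712.89$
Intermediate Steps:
$c = - \frac{3}{10}$ ($c = \frac{-3 + 0}{10} = \left(-3\right) \frac{1}{10} = - \frac{3}{10} \approx -0.3$)
$D{\left(E,s \right)} = - \frac{83}{10}$ ($D{\left(E,s \right)} = -8 - \frac{3}{10} = - \frac{83}{10}$)
$\left(\left(-139 - \left(-29\right) 6\right) + D{\left(-12,19 \right)}\right)^{2} = \left(\left(-139 - \left(-29\right) 6\right) - \frac{83}{10}\right)^{2} = \left(\left(-139 - -174\right) - \frac{83}{10}\right)^{2} = \left(\left(-139 + 174\right) - \frac{83}{10}\right)^{2} = \left(35 - \frac{83}{10}\right)^{2} = \left(\frac{267}{10}\right)^{2} = \frac{71289}{100}$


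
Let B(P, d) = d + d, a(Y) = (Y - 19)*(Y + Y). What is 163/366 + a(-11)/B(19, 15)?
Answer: 8215/366 ≈ 22.445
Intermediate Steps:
a(Y) = 2*Y*(-19 + Y) (a(Y) = (-19 + Y)*(2*Y) = 2*Y*(-19 + Y))
B(P, d) = 2*d
163/366 + a(-11)/B(19, 15) = 163/366 + (2*(-11)*(-19 - 11))/((2*15)) = 163*(1/366) + (2*(-11)*(-30))/30 = 163/366 + 660*(1/30) = 163/366 + 22 = 8215/366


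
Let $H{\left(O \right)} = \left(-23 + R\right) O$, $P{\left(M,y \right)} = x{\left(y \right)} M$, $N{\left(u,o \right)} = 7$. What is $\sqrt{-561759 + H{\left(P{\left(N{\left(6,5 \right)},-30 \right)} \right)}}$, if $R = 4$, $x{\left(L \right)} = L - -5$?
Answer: $i \sqrt{558434} \approx 747.28 i$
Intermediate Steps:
$x{\left(L \right)} = 5 + L$ ($x{\left(L \right)} = L + 5 = 5 + L$)
$P{\left(M,y \right)} = M \left(5 + y\right)$ ($P{\left(M,y \right)} = \left(5 + y\right) M = M \left(5 + y\right)$)
$H{\left(O \right)} = - 19 O$ ($H{\left(O \right)} = \left(-23 + 4\right) O = - 19 O$)
$\sqrt{-561759 + H{\left(P{\left(N{\left(6,5 \right)},-30 \right)} \right)}} = \sqrt{-561759 - 19 \cdot 7 \left(5 - 30\right)} = \sqrt{-561759 - 19 \cdot 7 \left(-25\right)} = \sqrt{-561759 - -3325} = \sqrt{-561759 + 3325} = \sqrt{-558434} = i \sqrt{558434}$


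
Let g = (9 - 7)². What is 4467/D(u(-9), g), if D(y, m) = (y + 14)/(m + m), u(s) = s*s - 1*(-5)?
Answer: 8934/25 ≈ 357.36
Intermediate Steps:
u(s) = 5 + s² (u(s) = s² + 5 = 5 + s²)
g = 4 (g = 2² = 4)
D(y, m) = (14 + y)/(2*m) (D(y, m) = (14 + y)/((2*m)) = (14 + y)*(1/(2*m)) = (14 + y)/(2*m))
4467/D(u(-9), g) = 4467/(((½)*(14 + (5 + (-9)²))/4)) = 4467/(((½)*(¼)*(14 + (5 + 81)))) = 4467/(((½)*(¼)*(14 + 86))) = 4467/(((½)*(¼)*100)) = 4467/(25/2) = 4467*(2/25) = 8934/25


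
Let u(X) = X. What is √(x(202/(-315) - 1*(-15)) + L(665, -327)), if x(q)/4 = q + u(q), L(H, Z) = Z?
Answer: I*√2338735/105 ≈ 14.565*I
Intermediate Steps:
x(q) = 8*q (x(q) = 4*(q + q) = 4*(2*q) = 8*q)
√(x(202/(-315) - 1*(-15)) + L(665, -327)) = √(8*(202/(-315) - 1*(-15)) - 327) = √(8*(202*(-1/315) + 15) - 327) = √(8*(-202/315 + 15) - 327) = √(8*(4523/315) - 327) = √(36184/315 - 327) = √(-66821/315) = I*√2338735/105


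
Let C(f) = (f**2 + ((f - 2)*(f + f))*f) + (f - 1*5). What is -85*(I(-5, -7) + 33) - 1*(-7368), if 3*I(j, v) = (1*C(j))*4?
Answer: 127589/3 ≈ 42530.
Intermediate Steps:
C(f) = -5 + f + f**2 + 2*f**2*(-2 + f) (C(f) = (f**2 + ((-2 + f)*(2*f))*f) + (f - 5) = (f**2 + (2*f*(-2 + f))*f) + (-5 + f) = (f**2 + 2*f**2*(-2 + f)) + (-5 + f) = -5 + f + f**2 + 2*f**2*(-2 + f))
I(j, v) = -20/3 - 4*j**2 + 4*j/3 + 8*j**3/3 (I(j, v) = ((1*(-5 + j - 3*j**2 + 2*j**3))*4)/3 = ((-5 + j - 3*j**2 + 2*j**3)*4)/3 = (-20 - 12*j**2 + 4*j + 8*j**3)/3 = -20/3 - 4*j**2 + 4*j/3 + 8*j**3/3)
-85*(I(-5, -7) + 33) - 1*(-7368) = -85*((-20/3 - 4*(-5)**2 + (4/3)*(-5) + (8/3)*(-5)**3) + 33) - 1*(-7368) = -85*((-20/3 - 4*25 - 20/3 + (8/3)*(-125)) + 33) + 7368 = -85*((-20/3 - 100 - 20/3 - 1000/3) + 33) + 7368 = -85*(-1340/3 + 33) + 7368 = -85*(-1241/3) + 7368 = 105485/3 + 7368 = 127589/3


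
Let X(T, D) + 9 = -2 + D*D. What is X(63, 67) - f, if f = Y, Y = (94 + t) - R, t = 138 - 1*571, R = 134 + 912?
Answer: 5863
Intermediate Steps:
R = 1046
t = -433 (t = 138 - 571 = -433)
X(T, D) = -11 + D² (X(T, D) = -9 + (-2 + D*D) = -9 + (-2 + D²) = -11 + D²)
Y = -1385 (Y = (94 - 433) - 1*1046 = -339 - 1046 = -1385)
f = -1385
X(63, 67) - f = (-11 + 67²) - 1*(-1385) = (-11 + 4489) + 1385 = 4478 + 1385 = 5863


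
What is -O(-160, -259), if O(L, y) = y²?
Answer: -67081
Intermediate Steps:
-O(-160, -259) = -1*(-259)² = -1*67081 = -67081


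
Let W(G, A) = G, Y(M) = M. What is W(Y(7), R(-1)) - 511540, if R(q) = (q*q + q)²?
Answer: -511533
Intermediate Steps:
R(q) = (q + q²)² (R(q) = (q² + q)² = (q + q²)²)
W(Y(7), R(-1)) - 511540 = 7 - 511540 = -511533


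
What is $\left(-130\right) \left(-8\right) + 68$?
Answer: $1108$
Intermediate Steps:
$\left(-130\right) \left(-8\right) + 68 = 1040 + 68 = 1108$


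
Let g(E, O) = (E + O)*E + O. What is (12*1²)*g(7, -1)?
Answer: 492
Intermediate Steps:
g(E, O) = O + E*(E + O) (g(E, O) = E*(E + O) + O = O + E*(E + O))
(12*1²)*g(7, -1) = (12*1²)*(-1 + 7² + 7*(-1)) = (12*1)*(-1 + 49 - 7) = 12*41 = 492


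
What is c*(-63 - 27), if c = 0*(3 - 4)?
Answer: 0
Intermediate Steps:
c = 0 (c = 0*(-1) = 0)
c*(-63 - 27) = 0*(-63 - 27) = 0*(-90) = 0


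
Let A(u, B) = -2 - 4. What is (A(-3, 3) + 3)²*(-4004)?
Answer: -36036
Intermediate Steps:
A(u, B) = -6
(A(-3, 3) + 3)²*(-4004) = (-6 + 3)²*(-4004) = (-3)²*(-4004) = 9*(-4004) = -36036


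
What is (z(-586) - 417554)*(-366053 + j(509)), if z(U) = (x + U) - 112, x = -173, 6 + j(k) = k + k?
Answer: 152742280425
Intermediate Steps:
j(k) = -6 + 2*k (j(k) = -6 + (k + k) = -6 + 2*k)
z(U) = -285 + U (z(U) = (-173 + U) - 112 = -285 + U)
(z(-586) - 417554)*(-366053 + j(509)) = ((-285 - 586) - 417554)*(-366053 + (-6 + 2*509)) = (-871 - 417554)*(-366053 + (-6 + 1018)) = -418425*(-366053 + 1012) = -418425*(-365041) = 152742280425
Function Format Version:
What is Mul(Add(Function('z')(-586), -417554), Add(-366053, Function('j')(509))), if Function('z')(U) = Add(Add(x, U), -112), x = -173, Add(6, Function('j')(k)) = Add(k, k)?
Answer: 152742280425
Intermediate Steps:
Function('j')(k) = Add(-6, Mul(2, k)) (Function('j')(k) = Add(-6, Add(k, k)) = Add(-6, Mul(2, k)))
Function('z')(U) = Add(-285, U) (Function('z')(U) = Add(Add(-173, U), -112) = Add(-285, U))
Mul(Add(Function('z')(-586), -417554), Add(-366053, Function('j')(509))) = Mul(Add(Add(-285, -586), -417554), Add(-366053, Add(-6, Mul(2, 509)))) = Mul(Add(-871, -417554), Add(-366053, Add(-6, 1018))) = Mul(-418425, Add(-366053, 1012)) = Mul(-418425, -365041) = 152742280425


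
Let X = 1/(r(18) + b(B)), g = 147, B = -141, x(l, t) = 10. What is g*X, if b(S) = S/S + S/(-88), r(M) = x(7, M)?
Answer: 12936/1109 ≈ 11.665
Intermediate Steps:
r(M) = 10
b(S) = 1 - S/88 (b(S) = 1 + S*(-1/88) = 1 - S/88)
X = 88/1109 (X = 1/(10 + (1 - 1/88*(-141))) = 1/(10 + (1 + 141/88)) = 1/(10 + 229/88) = 1/(1109/88) = 88/1109 ≈ 0.079351)
g*X = 147*(88/1109) = 12936/1109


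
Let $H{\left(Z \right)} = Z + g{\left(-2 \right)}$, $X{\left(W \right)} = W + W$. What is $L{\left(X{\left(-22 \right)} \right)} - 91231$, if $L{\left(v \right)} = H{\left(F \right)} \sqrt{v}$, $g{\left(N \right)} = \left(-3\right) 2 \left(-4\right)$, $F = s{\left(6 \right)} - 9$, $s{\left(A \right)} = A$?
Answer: $-91231 + 42 i \sqrt{11} \approx -91231.0 + 139.3 i$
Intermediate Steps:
$F = -3$ ($F = 6 - 9 = -3$)
$g{\left(N \right)} = 24$ ($g{\left(N \right)} = \left(-6\right) \left(-4\right) = 24$)
$X{\left(W \right)} = 2 W$
$H{\left(Z \right)} = 24 + Z$ ($H{\left(Z \right)} = Z + 24 = 24 + Z$)
$L{\left(v \right)} = 21 \sqrt{v}$ ($L{\left(v \right)} = \left(24 - 3\right) \sqrt{v} = 21 \sqrt{v}$)
$L{\left(X{\left(-22 \right)} \right)} - 91231 = 21 \sqrt{2 \left(-22\right)} - 91231 = 21 \sqrt{-44} - 91231 = 21 \cdot 2 i \sqrt{11} - 91231 = 42 i \sqrt{11} - 91231 = -91231 + 42 i \sqrt{11}$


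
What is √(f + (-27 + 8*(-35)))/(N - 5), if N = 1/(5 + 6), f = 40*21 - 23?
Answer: -11*√510/54 ≈ -4.6003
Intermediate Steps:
f = 817 (f = 840 - 23 = 817)
N = 1/11 ≈ 0.090909
√(f + (-27 + 8*(-35)))/(N - 5) = √(817 + (-27 + 8*(-35)))/(1/11 - 5) = √(817 + (-27 - 280))/(-54/11) = -11*√(817 - 307)/54 = -11*√510/54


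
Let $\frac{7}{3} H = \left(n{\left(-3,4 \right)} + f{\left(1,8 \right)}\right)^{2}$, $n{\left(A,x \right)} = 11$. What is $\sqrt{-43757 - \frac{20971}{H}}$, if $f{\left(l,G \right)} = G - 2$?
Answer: $\frac{2 i \sqrt{28563087}}{51} \approx 209.59 i$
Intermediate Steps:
$f{\left(l,G \right)} = -2 + G$
$H = \frac{867}{7}$ ($H = \frac{3 \left(11 + \left(-2 + 8\right)\right)^{2}}{7} = \frac{3 \left(11 + 6\right)^{2}}{7} = \frac{3 \cdot 17^{2}}{7} = \frac{3}{7} \cdot 289 = \frac{867}{7} \approx 123.86$)
$\sqrt{-43757 - \frac{20971}{H}} = \sqrt{-43757 - \frac{20971}{\frac{867}{7}}} = \sqrt{-43757 - \frac{146797}{867}} = \sqrt{- \frac{38084116}{867}} = \frac{2 i \sqrt{28563087}}{51}$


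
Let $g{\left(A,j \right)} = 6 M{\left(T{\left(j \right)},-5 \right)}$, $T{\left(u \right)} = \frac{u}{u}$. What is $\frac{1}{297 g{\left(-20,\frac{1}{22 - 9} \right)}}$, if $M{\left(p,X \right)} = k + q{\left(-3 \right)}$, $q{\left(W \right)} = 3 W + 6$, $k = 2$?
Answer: $- \frac{1}{1782} \approx -0.00056117$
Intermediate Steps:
$T{\left(u \right)} = 1$
$q{\left(W \right)} = 6 + 3 W$
$M{\left(p,X \right)} = -1$ ($M{\left(p,X \right)} = 2 + \left(6 + 3 \left(-3\right)\right) = 2 + \left(6 - 9\right) = 2 - 3 = -1$)
$g{\left(A,j \right)} = -6$ ($g{\left(A,j \right)} = 6 \left(-1\right) = -6$)
$\frac{1}{297 g{\left(-20,\frac{1}{22 - 9} \right)}} = \frac{1}{297 \left(-6\right)} = \frac{1}{297} \left(- \frac{1}{6}\right) = - \frac{1}{1782}$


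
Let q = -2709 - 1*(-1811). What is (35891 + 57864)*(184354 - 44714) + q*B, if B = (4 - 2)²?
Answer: 13091944608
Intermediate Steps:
q = -898 (q = -2709 + 1811 = -898)
B = 4 (B = 2² = 4)
(35891 + 57864)*(184354 - 44714) + q*B = (35891 + 57864)*(184354 - 44714) - 898*4 = 93755*139640 - 3592 = 13091948200 - 3592 = 13091944608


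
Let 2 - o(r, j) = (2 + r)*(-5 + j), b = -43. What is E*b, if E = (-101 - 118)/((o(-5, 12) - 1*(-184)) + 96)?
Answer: 3139/101 ≈ 31.079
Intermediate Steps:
o(r, j) = 2 - (-5 + j)*(2 + r) (o(r, j) = 2 - (2 + r)*(-5 + j) = 2 - (-5 + j)*(2 + r))
E = -73/101 (E = (-101 - 118)/(((12 - 2*12 + 5*(-5) - 1*12*(-5)) - 1*(-184)) + 96) = -219/(((12 - 24 - 25 + 60) + 184) + 96) = -219/((23 + 184) + 96) = -219/(207 + 96) = -219/303 = -219*1/303 = -73/101 ≈ -0.72277)
E*b = -73/101*(-43) = 3139/101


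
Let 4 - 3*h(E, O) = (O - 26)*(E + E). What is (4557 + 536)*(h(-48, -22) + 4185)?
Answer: 40494443/3 ≈ 1.3498e+7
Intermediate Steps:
h(E, O) = 4/3 - 2*E*(-26 + O)/3 (h(E, O) = 4/3 - (O - 26)*(E + E)/3 = 4/3 - (-26 + O)*2*E/3 = 4/3 - 2*E*(-26 + O)/3)
(4557 + 536)*(h(-48, -22) + 4185) = (4557 + 536)*((4/3 + (52/3)*(-48) - 2/3*(-48)*(-22)) + 4185) = 5093*((4/3 - 832 - 704) + 4185) = 5093*(-4604/3 + 4185) = 5093*(7951/3) = 40494443/3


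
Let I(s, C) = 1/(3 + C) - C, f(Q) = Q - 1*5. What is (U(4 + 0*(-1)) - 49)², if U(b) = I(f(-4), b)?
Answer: 136900/49 ≈ 2793.9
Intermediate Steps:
f(Q) = -5 + Q (f(Q) = Q - 5 = -5 + Q)
U(b) = (1 - b² - 3*b)/(3 + b)
(U(4 + 0*(-1)) - 49)² = ((1 - (4 + 0*(-1))² - 3*(4 + 0*(-1)))/(3 + (4 + 0*(-1))) - 49)² = ((1 - (4 + 0)² - 3*(4 + 0))/(3 + (4 + 0)) - 49)² = ((1 - 1*4² - 3*4)/(3 + 4) - 49)² = ((1 - 1*16 - 12)/7 - 49)² = ((1 - 16 - 12)/7 - 49)² = ((⅐)*(-27) - 49)² = (-27/7 - 49)² = (-370/7)² = 136900/49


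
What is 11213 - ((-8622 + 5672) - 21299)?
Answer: 35462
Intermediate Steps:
11213 - ((-8622 + 5672) - 21299) = 11213 - (-2950 - 21299) = 11213 - 1*(-24249) = 11213 + 24249 = 35462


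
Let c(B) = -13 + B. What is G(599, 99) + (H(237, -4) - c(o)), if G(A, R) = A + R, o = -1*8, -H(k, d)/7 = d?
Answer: 747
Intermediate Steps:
H(k, d) = -7*d
o = -8
G(599, 99) + (H(237, -4) - c(o)) = (599 + 99) + (-7*(-4) - (-13 - 8)) = 698 + (28 - 1*(-21)) = 698 + (28 + 21) = 698 + 49 = 747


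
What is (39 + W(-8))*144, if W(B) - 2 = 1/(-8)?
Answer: 5886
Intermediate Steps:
W(B) = 15/8 (W(B) = 2 + 1/(-8) = 2 - ⅛ = 15/8)
(39 + W(-8))*144 = (39 + 15/8)*144 = (327/8)*144 = 5886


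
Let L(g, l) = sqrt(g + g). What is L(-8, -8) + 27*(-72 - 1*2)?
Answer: -1998 + 4*I ≈ -1998.0 + 4.0*I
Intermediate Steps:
L(g, l) = sqrt(2)*sqrt(g) (L(g, l) = sqrt(2*g) = sqrt(2)*sqrt(g))
L(-8, -8) + 27*(-72 - 1*2) = sqrt(2)*sqrt(-8) + 27*(-72 - 1*2) = sqrt(2)*(2*I*sqrt(2)) + 27*(-72 - 2) = 4*I + 27*(-74) = 4*I - 1998 = -1998 + 4*I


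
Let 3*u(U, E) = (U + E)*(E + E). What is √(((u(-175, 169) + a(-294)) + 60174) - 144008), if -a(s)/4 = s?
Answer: I*√83334 ≈ 288.68*I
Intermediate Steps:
u(U, E) = 2*E*(E + U)/3 (u(U, E) = ((U + E)*(E + E))/3 = ((E + U)*(2*E))/3 = (2*E*(E + U))/3 = 2*E*(E + U)/3)
a(s) = -4*s
√(((u(-175, 169) + a(-294)) + 60174) - 144008) = √((((⅔)*169*(169 - 175) - 4*(-294)) + 60174) - 144008) = √((((⅔)*169*(-6) + 1176) + 60174) - 144008) = √(((-676 + 1176) + 60174) - 144008) = √((500 + 60174) - 144008) = √(60674 - 144008) = √(-83334) = I*√83334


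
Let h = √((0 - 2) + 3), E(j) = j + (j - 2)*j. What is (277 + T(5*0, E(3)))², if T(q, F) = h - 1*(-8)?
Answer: 81796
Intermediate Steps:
E(j) = j + j*(-2 + j) (E(j) = j + (-2 + j)*j = j + j*(-2 + j))
h = 1 (h = √(-2 + 3) = √1 = 1)
T(q, F) = 9 (T(q, F) = 1 - 1*(-8) = 1 + 8 = 9)
(277 + T(5*0, E(3)))² = (277 + 9)² = 286² = 81796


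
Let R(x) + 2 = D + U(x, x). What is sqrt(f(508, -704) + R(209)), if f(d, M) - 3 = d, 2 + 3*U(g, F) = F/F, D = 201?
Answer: sqrt(6387)/3 ≈ 26.640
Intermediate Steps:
U(g, F) = -1/3 (U(g, F) = -2/3 + (F/F)/3 = -2/3 + (1/3)*1 = -2/3 + 1/3 = -1/3)
f(d, M) = 3 + d
R(x) = 596/3 (R(x) = -2 + (201 - 1/3) = -2 + 602/3 = 596/3)
sqrt(f(508, -704) + R(209)) = sqrt((3 + 508) + 596/3) = sqrt(511 + 596/3) = sqrt(2129/3) = sqrt(6387)/3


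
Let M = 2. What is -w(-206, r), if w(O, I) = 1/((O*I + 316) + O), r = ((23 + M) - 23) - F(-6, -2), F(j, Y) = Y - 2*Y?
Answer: -1/110 ≈ -0.0090909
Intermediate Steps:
F(j, Y) = -Y
r = 0 (r = ((23 + 2) - 23) - (-1)*(-2) = (25 - 23) - 1*2 = 2 - 2 = 0)
w(O, I) = 1/(316 + O + I*O) (w(O, I) = 1/((I*O + 316) + O) = 1/((316 + I*O) + O) = 1/(316 + O + I*O))
-w(-206, r) = -1/(316 - 206 + 0*(-206)) = -1/(316 - 206 + 0) = -1/110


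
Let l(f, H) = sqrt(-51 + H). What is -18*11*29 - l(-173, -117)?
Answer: -5742 - 2*I*sqrt(42) ≈ -5742.0 - 12.961*I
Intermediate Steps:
-18*11*29 - l(-173, -117) = -18*11*29 - sqrt(-51 - 117) = -198*29 - sqrt(-168) = -5742 - 2*I*sqrt(42)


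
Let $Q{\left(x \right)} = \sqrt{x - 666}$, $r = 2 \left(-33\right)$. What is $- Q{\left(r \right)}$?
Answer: $- 2 i \sqrt{183} \approx - 27.056 i$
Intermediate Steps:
$r = -66$
$Q{\left(x \right)} = \sqrt{-666 + x}$
$- Q{\left(r \right)} = - \sqrt{-666 - 66} = - \sqrt{-732} = - 2 i \sqrt{183}$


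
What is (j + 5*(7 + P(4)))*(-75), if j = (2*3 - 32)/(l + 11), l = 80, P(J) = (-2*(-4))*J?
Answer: -102225/7 ≈ -14604.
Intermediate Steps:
P(J) = 8*J
j = -2/7 (j = (2*3 - 32)/(80 + 11) = (6 - 32)/91 = -26*1/91 = -2/7 ≈ -0.28571)
(j + 5*(7 + P(4)))*(-75) = (-2/7 + 5*(7 + 8*4))*(-75) = (-2/7 + 5*(7 + 32))*(-75) = (-2/7 + 5*39)*(-75) = (-2/7 + 195)*(-75) = (1363/7)*(-75) = -102225/7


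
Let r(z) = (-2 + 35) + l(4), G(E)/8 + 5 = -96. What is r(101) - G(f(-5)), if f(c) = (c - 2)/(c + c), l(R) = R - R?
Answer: 841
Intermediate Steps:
l(R) = 0
f(c) = (-2 + c)/(2*c) (f(c) = (-2 + c)/((2*c)) = (-2 + c)*(1/(2*c)) = (-2 + c)/(2*c))
G(E) = -808 (G(E) = -40 + 8*(-96) = -40 - 768 = -808)
r(z) = 33 (r(z) = (-2 + 35) + 0 = 33 + 0 = 33)
r(101) - G(f(-5)) = 33 - 1*(-808) = 33 + 808 = 841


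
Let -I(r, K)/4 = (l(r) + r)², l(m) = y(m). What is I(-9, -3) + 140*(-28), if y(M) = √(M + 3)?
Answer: -4220 + 72*I*√6 ≈ -4220.0 + 176.36*I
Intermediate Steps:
y(M) = √(3 + M)
l(m) = √(3 + m)
I(r, K) = -4*(r + √(3 + r))² (I(r, K) = -4*(√(3 + r) + r)² = -4*(r + √(3 + r))²)
I(-9, -3) + 140*(-28) = -4*(-9 + √(3 - 9))² + 140*(-28) = -4*(-9 + √(-6))² - 3920 = -4*(-9 + I*√6)² - 3920 = -3920 - 4*(-9 + I*√6)²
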